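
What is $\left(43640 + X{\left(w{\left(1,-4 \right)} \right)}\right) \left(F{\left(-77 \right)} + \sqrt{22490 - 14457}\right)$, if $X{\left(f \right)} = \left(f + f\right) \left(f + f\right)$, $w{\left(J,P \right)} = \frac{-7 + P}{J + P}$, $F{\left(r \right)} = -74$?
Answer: $- \frac{29100056}{9} + \frac{393244 \sqrt{8033}}{9} \approx 6.828 \cdot 10^{5}$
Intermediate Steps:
$w{\left(J,P \right)} = \frac{-7 + P}{J + P}$
$X{\left(f \right)} = 4 f^{2}$ ($X{\left(f \right)} = 2 f 2 f = 4 f^{2}$)
$\left(43640 + X{\left(w{\left(1,-4 \right)} \right)}\right) \left(F{\left(-77 \right)} + \sqrt{22490 - 14457}\right) = \left(43640 + 4 \left(\frac{-7 - 4}{1 - 4}\right)^{2}\right) \left(-74 + \sqrt{22490 - 14457}\right) = \left(43640 + 4 \left(\frac{1}{-3} \left(-11\right)\right)^{2}\right) \left(-74 + \sqrt{8033}\right) = \left(43640 + 4 \left(\left(- \frac{1}{3}\right) \left(-11\right)\right)^{2}\right) \left(-74 + \sqrt{8033}\right) = \left(43640 + 4 \left(\frac{11}{3}\right)^{2}\right) \left(-74 + \sqrt{8033}\right) = \left(43640 + 4 \cdot \frac{121}{9}\right) \left(-74 + \sqrt{8033}\right) = \left(43640 + \frac{484}{9}\right) \left(-74 + \sqrt{8033}\right) = \frac{393244 \left(-74 + \sqrt{8033}\right)}{9} = - \frac{29100056}{9} + \frac{393244 \sqrt{8033}}{9}$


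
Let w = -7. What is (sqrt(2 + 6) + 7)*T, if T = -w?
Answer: 49 + 14*sqrt(2) ≈ 68.799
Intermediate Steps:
T = 7 (T = -1*(-7) = 7)
(sqrt(2 + 6) + 7)*T = (sqrt(2 + 6) + 7)*7 = (sqrt(8) + 7)*7 = (2*sqrt(2) + 7)*7 = (7 + 2*sqrt(2))*7 = 49 + 14*sqrt(2)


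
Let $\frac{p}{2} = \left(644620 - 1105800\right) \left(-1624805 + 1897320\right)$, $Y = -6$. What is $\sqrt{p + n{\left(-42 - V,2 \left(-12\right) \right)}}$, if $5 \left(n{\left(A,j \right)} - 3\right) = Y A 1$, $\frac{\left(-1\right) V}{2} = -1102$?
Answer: $\frac{i \sqrt{6283923317545}}{5} \approx 5.0136 \cdot 10^{5} i$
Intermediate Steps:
$V = 2204$ ($V = \left(-2\right) \left(-1102\right) = 2204$)
$n{\left(A,j \right)} = 3 - \frac{6 A}{5}$ ($n{\left(A,j \right)} = 3 + \frac{- 6 A 1}{5} = 3 + \frac{\left(-6\right) A}{5} = 3 - \frac{6 A}{5}$)
$p = -251356935400$ ($p = 2 \left(644620 - 1105800\right) \left(-1624805 + 1897320\right) = 2 \left(\left(-461180\right) 272515\right) = 2 \left(-125678467700\right) = -251356935400$)
$\sqrt{p + n{\left(-42 - V,2 \left(-12\right) \right)}} = \sqrt{-251356935400 - \left(-3 + \frac{6 \left(-42 - 2204\right)}{5}\right)} = \sqrt{-251356935400 + \left(3 - - \frac{13476}{5}\right)} = \sqrt{-251356935400 + \left(3 + \frac{13476}{5}\right)} = \sqrt{-251356935400 + \frac{13491}{5}} = \sqrt{- \frac{1256784663509}{5}} = \frac{i \sqrt{6283923317545}}{5}$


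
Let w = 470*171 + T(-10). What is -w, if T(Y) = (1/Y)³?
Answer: -80369999/1000 ≈ -80370.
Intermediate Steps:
T(Y) = Y⁻³ (T(Y) = (1/Y)³ = Y⁻³)
w = 80369999/1000 (w = 470*171 + (-10)⁻³ = 80370 - 1/1000 = 80369999/1000 ≈ 80370.)
-w = -1*80369999/1000 = -80369999/1000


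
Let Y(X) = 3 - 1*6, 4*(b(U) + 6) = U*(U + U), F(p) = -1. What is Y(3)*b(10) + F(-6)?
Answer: -133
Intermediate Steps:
b(U) = -6 + U²/2 (b(U) = -6 + (U*(U + U))/4 = -6 + (U*(2*U))/4 = -6 + (2*U²)/4 = -6 + U²/2)
Y(X) = -3 (Y(X) = 3 - 6 = -3)
Y(3)*b(10) + F(-6) = -3*(-6 + (½)*10²) - 1 = -3*(-6 + (½)*100) - 1 = -3*(-6 + 50) - 1 = -3*44 - 1 = -132 - 1 = -133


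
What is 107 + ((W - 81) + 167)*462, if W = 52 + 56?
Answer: 89735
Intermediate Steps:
W = 108
107 + ((W - 81) + 167)*462 = 107 + ((108 - 81) + 167)*462 = 107 + (27 + 167)*462 = 107 + 194*462 = 107 + 89628 = 89735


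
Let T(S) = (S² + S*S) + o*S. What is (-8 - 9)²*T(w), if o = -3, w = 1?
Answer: -289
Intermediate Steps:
T(S) = -3*S + 2*S² (T(S) = (S² + S*S) - 3*S = (S² + S²) - 3*S = 2*S² - 3*S = -3*S + 2*S²)
(-8 - 9)²*T(w) = (-8 - 9)²*(1*(-3 + 2*1)) = (-17)²*(1*(-3 + 2)) = 289*(1*(-1)) = 289*(-1) = -289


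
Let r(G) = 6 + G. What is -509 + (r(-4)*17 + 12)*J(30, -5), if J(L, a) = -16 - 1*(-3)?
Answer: -1107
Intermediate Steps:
J(L, a) = -13 (J(L, a) = -16 + 3 = -13)
-509 + (r(-4)*17 + 12)*J(30, -5) = -509 + ((6 - 4)*17 + 12)*(-13) = -509 + (2*17 + 12)*(-13) = -509 + (34 + 12)*(-13) = -509 + 46*(-13) = -509 - 598 = -1107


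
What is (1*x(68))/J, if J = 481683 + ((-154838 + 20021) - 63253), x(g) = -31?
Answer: -31/283613 ≈ -0.00010930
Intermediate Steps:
J = 283613 (J = 481683 + (-134817 - 63253) = 481683 - 198070 = 283613)
(1*x(68))/J = (1*(-31))/283613 = -31*1/283613 = -31/283613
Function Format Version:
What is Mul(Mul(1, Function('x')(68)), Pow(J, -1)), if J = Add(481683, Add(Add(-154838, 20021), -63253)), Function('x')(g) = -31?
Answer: Rational(-31, 283613) ≈ -0.00010930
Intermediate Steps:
J = 283613 (J = Add(481683, Add(-134817, -63253)) = Add(481683, -198070) = 283613)
Mul(Mul(1, Function('x')(68)), Pow(J, -1)) = Mul(Mul(1, -31), Pow(283613, -1)) = Mul(-31, Rational(1, 283613)) = Rational(-31, 283613)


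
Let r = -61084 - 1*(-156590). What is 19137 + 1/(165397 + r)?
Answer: 4992900712/260903 ≈ 19137.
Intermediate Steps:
r = 95506 (r = -61084 + 156590 = 95506)
19137 + 1/(165397 + r) = 19137 + 1/(165397 + 95506) = 19137 + 1/260903 = 4992900712/260903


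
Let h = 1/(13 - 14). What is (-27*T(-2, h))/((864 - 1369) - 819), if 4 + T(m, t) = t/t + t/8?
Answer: -675/10592 ≈ -0.063727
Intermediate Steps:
h = -1 (h = 1/(-1) = -1)
T(m, t) = -3 + t/8 (T(m, t) = -4 + (t/t + t/8) = -4 + (1 + t*(1/8)) = -4 + (1 + t/8) = -3 + t/8)
(-27*T(-2, h))/((864 - 1369) - 819) = (-27*(-3 + (1/8)*(-1)))/((864 - 1369) - 819) = (-27*(-3 - 1/8))/(-505 - 819) = -27*(-25/8)/(-1324) = (675/8)*(-1/1324) = -675/10592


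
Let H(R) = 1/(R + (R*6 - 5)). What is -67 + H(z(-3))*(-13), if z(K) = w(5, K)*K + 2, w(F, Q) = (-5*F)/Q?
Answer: -11109/166 ≈ -66.922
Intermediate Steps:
w(F, Q) = -5*F/Q
z(K) = -23 (z(K) = (-5*5/K)*K + 2 = (-25/K)*K + 2 = -25 + 2 = -23)
H(R) = 1/(-5 + 7*R) (H(R) = 1/(R + (6*R - 5)) = 1/(R + (-5 + 6*R)) = 1/(-5 + 7*R))
-67 + H(z(-3))*(-13) = -67 - 13/(-5 + 7*(-23)) = -67 - 13/(-5 - 161) = -67 - 13/(-166) = -67 - 1/166*(-13) = -67 + 13/166 = -11109/166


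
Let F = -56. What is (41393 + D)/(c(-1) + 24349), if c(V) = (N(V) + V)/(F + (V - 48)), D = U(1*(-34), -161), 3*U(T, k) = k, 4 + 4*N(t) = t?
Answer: 17362520/10226589 ≈ 1.6978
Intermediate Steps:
N(t) = -1 + t/4
U(T, k) = k/3
D = -161/3 (D = (⅓)*(-161) = -161/3 ≈ -53.667)
c(V) = (-1 + 5*V/4)/(-104 + V) (c(V) = ((-1 + V/4) + V)/(-56 + (V - 48)) = (-1 + 5*V/4)/(-56 + (-48 + V)) = (-1 + 5*V/4)/(-104 + V))
(41393 + D)/(c(-1) + 24349) = (41393 - 161/3)/((-4 + 5*(-1))/(4*(-104 - 1)) + 24349) = 124018/(3*((¼)*(-4 - 5)/(-105) + 24349)) = 124018/(3*((¼)*(-1/105)*(-9) + 24349)) = 124018/(3*(3/140 + 24349)) = 124018/(3*(3408863/140)) = (124018/3)*(140/3408863) = 17362520/10226589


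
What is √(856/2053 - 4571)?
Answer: I*√19264134571/2053 ≈ 67.606*I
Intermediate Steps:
√(856/2053 - 4571) = √(-9383407/2053) = I*√19264134571/2053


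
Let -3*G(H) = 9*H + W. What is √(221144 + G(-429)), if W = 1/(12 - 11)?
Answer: 2*√500469/3 ≈ 471.63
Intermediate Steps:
W = 1 (W = 1/1 = 1)
G(H) = -⅓ - 3*H (G(H) = -(9*H + 1)/3 = -(1 + 9*H)/3 = -⅓ - 3*H)
√(221144 + G(-429)) = √(221144 + (-⅓ - 3*(-429))) = √(221144 + (-⅓ + 1287)) = √(221144 + 3860/3) = √(667292/3) = 2*√500469/3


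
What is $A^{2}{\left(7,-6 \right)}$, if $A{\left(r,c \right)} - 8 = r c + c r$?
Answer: $5776$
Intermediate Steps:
$A{\left(r,c \right)} = 8 + 2 c r$ ($A{\left(r,c \right)} = 8 + \left(r c + c r\right) = 8 + \left(c r + c r\right) = 8 + 2 c r$)
$A^{2}{\left(7,-6 \right)} = \left(8 + 2 \left(-6\right) 7\right)^{2} = \left(8 - 84\right)^{2} = \left(-76\right)^{2} = 5776$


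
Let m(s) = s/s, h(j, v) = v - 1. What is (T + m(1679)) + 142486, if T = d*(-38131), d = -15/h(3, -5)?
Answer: 94319/2 ≈ 47160.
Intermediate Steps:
h(j, v) = -1 + v
d = 5/2 (d = -15/(-1 - 5) = -15/(-6) = -15*(-1/6) = 5/2 ≈ 2.5000)
T = -190655/2 (T = (5/2)*(-38131) = -190655/2 ≈ -95328.)
m(s) = 1
(T + m(1679)) + 142486 = (-190655/2 + 1) + 142486 = -190653/2 + 142486 = 94319/2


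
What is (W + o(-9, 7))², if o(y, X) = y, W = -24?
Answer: 1089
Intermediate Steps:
(W + o(-9, 7))² = (-24 - 9)² = (-33)² = 1089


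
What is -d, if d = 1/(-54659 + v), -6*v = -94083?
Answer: 2/77957 ≈ 2.5655e-5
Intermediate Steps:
v = 31361/2 (v = -⅙*(-94083) = 31361/2 ≈ 15681.)
d = -2/77957 (d = 1/(-54659 + 31361/2) = 1/(-77957/2) = -2/77957 ≈ -2.5655e-5)
-d = -1*(-2/77957) = 2/77957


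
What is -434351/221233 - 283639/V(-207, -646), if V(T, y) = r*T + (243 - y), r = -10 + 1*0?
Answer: -64035551496/654628447 ≈ -97.820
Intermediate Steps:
r = -10 (r = -10 + 0 = -10)
V(T, y) = 243 - y - 10*T (V(T, y) = -10*T + (243 - y) = 243 - y - 10*T)
-434351/221233 - 283639/V(-207, -646) = -434351/221233 - 283639/(243 - 1*(-646) - 10*(-207)) = -434351*1/221233 - 283639/(243 + 646 + 2070) = -434351/221233 - 283639/2959 = -64035551496/654628447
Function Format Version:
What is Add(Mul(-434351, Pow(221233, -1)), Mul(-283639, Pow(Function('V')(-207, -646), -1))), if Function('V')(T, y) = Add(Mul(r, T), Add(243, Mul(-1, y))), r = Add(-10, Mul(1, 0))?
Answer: Rational(-64035551496, 654628447) ≈ -97.820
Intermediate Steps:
r = -10 (r = Add(-10, 0) = -10)
Function('V')(T, y) = Add(243, Mul(-1, y), Mul(-10, T)) (Function('V')(T, y) = Add(Mul(-10, T), Add(243, Mul(-1, y))) = Add(243, Mul(-1, y), Mul(-10, T)))
Add(Mul(-434351, Pow(221233, -1)), Mul(-283639, Pow(Function('V')(-207, -646), -1))) = Add(Mul(-434351, Pow(221233, -1)), Mul(-283639, Pow(Add(243, Mul(-1, -646), Mul(-10, -207)), -1))) = Add(Mul(-434351, Rational(1, 221233)), Mul(-283639, Pow(Add(243, 646, 2070), -1))) = Add(Rational(-434351, 221233), Mul(-283639, Pow(2959, -1))) = Add(Rational(-434351, 221233), Mul(-283639, Rational(1, 2959))) = Add(Rational(-434351, 221233), Rational(-283639, 2959)) = Rational(-64035551496, 654628447)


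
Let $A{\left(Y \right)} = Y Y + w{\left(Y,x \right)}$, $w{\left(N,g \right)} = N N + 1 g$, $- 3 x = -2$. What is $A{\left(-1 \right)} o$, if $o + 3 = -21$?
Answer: $-64$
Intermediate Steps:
$x = \frac{2}{3}$ ($x = \left(- \frac{1}{3}\right) \left(-2\right) = \frac{2}{3} \approx 0.66667$)
$o = -24$ ($o = -3 - 21 = -24$)
$w{\left(N,g \right)} = g + N^{2}$ ($w{\left(N,g \right)} = N^{2} + g = g + N^{2}$)
$A{\left(Y \right)} = \frac{2}{3} + 2 Y^{2}$ ($A{\left(Y \right)} = Y Y + \left(\frac{2}{3} + Y^{2}\right) = Y^{2} + \left(\frac{2}{3} + Y^{2}\right) = \frac{2}{3} + 2 Y^{2}$)
$A{\left(-1 \right)} o = \left(\frac{2}{3} + 2 \left(-1\right)^{2}\right) \left(-24\right) = \left(\frac{2}{3} + 2 \cdot 1\right) \left(-24\right) = \left(\frac{2}{3} + 2\right) \left(-24\right) = \frac{8}{3} \left(-24\right) = -64$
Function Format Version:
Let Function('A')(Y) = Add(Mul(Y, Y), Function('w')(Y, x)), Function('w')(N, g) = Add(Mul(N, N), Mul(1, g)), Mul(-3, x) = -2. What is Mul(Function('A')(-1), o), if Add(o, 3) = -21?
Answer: -64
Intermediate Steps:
x = Rational(2, 3) (x = Mul(Rational(-1, 3), -2) = Rational(2, 3) ≈ 0.66667)
o = -24 (o = Add(-3, -21) = -24)
Function('w')(N, g) = Add(g, Pow(N, 2)) (Function('w')(N, g) = Add(Pow(N, 2), g) = Add(g, Pow(N, 2)))
Function('A')(Y) = Add(Rational(2, 3), Mul(2, Pow(Y, 2))) (Function('A')(Y) = Add(Mul(Y, Y), Add(Rational(2, 3), Pow(Y, 2))) = Add(Pow(Y, 2), Add(Rational(2, 3), Pow(Y, 2))) = Add(Rational(2, 3), Mul(2, Pow(Y, 2))))
Mul(Function('A')(-1), o) = Mul(Add(Rational(2, 3), Mul(2, Pow(-1, 2))), -24) = Mul(Add(Rational(2, 3), Mul(2, 1)), -24) = Mul(Add(Rational(2, 3), 2), -24) = Mul(Rational(8, 3), -24) = -64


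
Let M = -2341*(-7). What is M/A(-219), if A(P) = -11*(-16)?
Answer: 16387/176 ≈ 93.108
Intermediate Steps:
M = 16387
A(P) = 176
M/A(-219) = 16387/176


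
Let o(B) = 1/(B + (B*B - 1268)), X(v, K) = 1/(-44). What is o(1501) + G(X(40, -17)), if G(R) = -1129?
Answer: -2543901185/2253234 ≈ -1129.0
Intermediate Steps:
X(v, K) = -1/44
o(B) = 1/(-1268 + B + B**2) (o(B) = 1/(B + (B**2 - 1268)) = 1/(B + (-1268 + B**2)) = 1/(-1268 + B + B**2))
o(1501) + G(X(40, -17)) = 1/(-1268 + 1501 + 1501**2) - 1129 = 1/(-1268 + 1501 + 2253001) - 1129 = 1/2253234 - 1129 = -2543901185/2253234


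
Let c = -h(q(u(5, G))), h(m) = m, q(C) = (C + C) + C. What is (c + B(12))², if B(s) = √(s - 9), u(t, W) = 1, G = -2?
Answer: (3 - √3)² ≈ 1.6077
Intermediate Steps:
q(C) = 3*C (q(C) = 2*C + C = 3*C)
c = -3 ≈ -3.0000
B(s) = √(-9 + s)
(c + B(12))² = (-3 + √(-9 + 12))² = (-3 + √3)²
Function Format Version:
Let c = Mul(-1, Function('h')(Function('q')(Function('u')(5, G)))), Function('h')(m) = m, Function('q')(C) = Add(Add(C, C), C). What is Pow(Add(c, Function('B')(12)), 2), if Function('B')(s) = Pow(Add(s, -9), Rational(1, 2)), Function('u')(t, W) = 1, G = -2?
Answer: Pow(Add(3, Mul(-1, Pow(3, Rational(1, 2)))), 2) ≈ 1.6077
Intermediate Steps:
Function('q')(C) = Mul(3, C) (Function('q')(C) = Add(Mul(2, C), C) = Mul(3, C))
c = -3 (c = Mul(-1, Mul(3, 1)) = Mul(-1, 3) = -3)
Function('B')(s) = Pow(Add(-9, s), Rational(1, 2))
Pow(Add(c, Function('B')(12)), 2) = Pow(Add(-3, Pow(Add(-9, 12), Rational(1, 2))), 2) = Pow(Add(-3, Pow(3, Rational(1, 2))), 2)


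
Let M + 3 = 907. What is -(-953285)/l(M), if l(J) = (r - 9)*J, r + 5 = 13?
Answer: -953285/904 ≈ -1054.5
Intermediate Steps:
r = 8 (r = -5 + 13 = 8)
M = 904 (M = -3 + 907 = 904)
l(J) = -J (l(J) = (8 - 9)*J = -J)
-(-953285)/l(M) = -(-953285)/((-1*904)) = -(-953285)/(-904) = -(-953285)*(-1)/904 = -1*953285/904 = -953285/904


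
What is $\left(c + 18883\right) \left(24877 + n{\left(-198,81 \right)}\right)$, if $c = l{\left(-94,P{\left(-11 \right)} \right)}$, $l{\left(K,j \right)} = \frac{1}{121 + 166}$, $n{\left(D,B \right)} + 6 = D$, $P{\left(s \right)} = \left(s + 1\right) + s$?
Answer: $\frac{133713399006}{287} \approx 4.659 \cdot 10^{8}$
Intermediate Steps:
$P{\left(s \right)} = 1 + 2 s$ ($P{\left(s \right)} = \left(1 + s\right) + s = 1 + 2 s$)
$n{\left(D,B \right)} = -6 + D$
$l{\left(K,j \right)} = \frac{1}{287}$
$c = \frac{1}{287} \approx 0.0034843$
$\left(c + 18883\right) \left(24877 + n{\left(-198,81 \right)}\right) = \left(\frac{1}{287} + 18883\right) \left(24877 - 204\right) = \frac{5419422 \left(24877 - 204\right)}{287} = \frac{5419422}{287} \cdot 24673 = \frac{133713399006}{287}$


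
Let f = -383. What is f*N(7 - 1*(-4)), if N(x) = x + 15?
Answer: -9958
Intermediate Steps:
N(x) = 15 + x
f*N(7 - 1*(-4)) = -383*(15 + (7 - 1*(-4))) = -383*(15 + (7 + 4)) = -383*(15 + 11) = -383*26 = -9958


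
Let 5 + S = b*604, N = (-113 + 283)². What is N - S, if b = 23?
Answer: 15013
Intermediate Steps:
N = 28900 (N = 170² = 28900)
S = 13887 (S = -5 + 23*604 = -5 + 13892 = 13887)
N - S = 28900 - 1*13887 = 28900 - 13887 = 15013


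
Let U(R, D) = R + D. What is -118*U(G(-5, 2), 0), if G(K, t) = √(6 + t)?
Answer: -236*√2 ≈ -333.75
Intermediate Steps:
U(R, D) = D + R
-118*U(G(-5, 2), 0) = -118*(0 + √(6 + 2)) = -118*(0 + √8) = -118*(0 + 2*√2) = -236*√2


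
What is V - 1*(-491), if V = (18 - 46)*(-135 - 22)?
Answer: 4887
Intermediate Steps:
V = 4396 (V = -28*(-157) = 4396)
V - 1*(-491) = 4396 - 1*(-491) = 4396 + 491 = 4887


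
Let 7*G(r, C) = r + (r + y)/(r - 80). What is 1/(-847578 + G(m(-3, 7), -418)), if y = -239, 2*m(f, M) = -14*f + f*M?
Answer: -1946/1649382955 ≈ -1.1798e-6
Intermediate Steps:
m(f, M) = -7*f + M*f/2 (m(f, M) = (-14*f + f*M)/2 = (-14*f + M*f)/2 = -7*f + M*f/2)
G(r, C) = r/7 + (-239 + r)/(7*(-80 + r)) (G(r, C) = (r + (r - 239)/(r - 80))/7 = (r + (-239 + r)/(-80 + r))/7 = r/7 + (-239 + r)/(7*(-80 + r)))
1/(-847578 + G(m(-3, 7), -418)) = 1/(-847578 + (-239 + ((½)*(-3)*(-14 + 7))² - 79*(-3)*(-14 + 7)/2)/(7*(-80 + (½)*(-3)*(-14 + 7)))) = 1/(-847578 + (-239 + ((½)*(-3)*(-7))² - 79*(-3)*(-7)/2)/(7*(-80 + (½)*(-3)*(-7)))) = 1/(-847578 + (-239 + (21/2)² - 79*21/2)/(7*(-80 + 21/2))) = 1/(-847578 + (-239 + 441/4 - 1659/2)/(7*(-139/2))) = 1/(-847578 + (⅐)*(-2/139)*(-3833/4)) = 1/(-847578 + 3833/1946) = 1/(-1649382955/1946) = -1946/1649382955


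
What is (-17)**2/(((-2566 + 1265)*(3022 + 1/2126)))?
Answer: -614414/8358629673 ≈ -7.3506e-5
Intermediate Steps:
(-17)**2/(((-2566 + 1265)*(3022 + 1/2126))) = 289/((-1301*(3022 + 1/2126))) = 289/((-1301*6424773/2126)) = 289/(-8358629673/2126) = 289*(-2126/8358629673) = -614414/8358629673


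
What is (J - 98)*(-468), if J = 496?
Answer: -186264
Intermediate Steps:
(J - 98)*(-468) = (496 - 98)*(-468) = 398*(-468) = -186264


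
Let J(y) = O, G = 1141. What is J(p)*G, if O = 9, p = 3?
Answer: 10269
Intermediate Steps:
J(y) = 9
J(p)*G = 9*1141 = 10269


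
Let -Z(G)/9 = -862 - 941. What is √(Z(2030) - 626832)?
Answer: 3*I*√67845 ≈ 781.41*I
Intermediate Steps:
Z(G) = 16227 (Z(G) = -9*(-862 - 941) = -9*(-1803) = 16227)
√(Z(2030) - 626832) = √(16227 - 626832) = √(-610605) = 3*I*√67845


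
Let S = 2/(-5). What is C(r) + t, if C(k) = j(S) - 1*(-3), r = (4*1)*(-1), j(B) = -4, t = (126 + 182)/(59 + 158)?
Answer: 13/31 ≈ 0.41935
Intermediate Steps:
t = 44/31 (t = 308/217 = 308*(1/217) = 44/31 ≈ 1.4194)
S = -⅖ (S = 2*(-⅕) = -⅖ ≈ -0.40000)
r = -4 (r = 4*(-1) = -4)
C(k) = -1 (C(k) = -4 - 1*(-3) = -4 + 3 = -1)
C(r) + t = -1 + 44/31 = 13/31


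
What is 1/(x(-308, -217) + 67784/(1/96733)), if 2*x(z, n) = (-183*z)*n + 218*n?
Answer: 1/6550810525 ≈ 1.5265e-10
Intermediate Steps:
x(z, n) = 109*n - 183*n*z/2 (x(z, n) = ((-183*z)*n + 218*n)/2 = (-183*n*z + 218*n)/2 = (218*n - 183*n*z)/2 = 109*n - 183*n*z/2)
1/(x(-308, -217) + 67784/(1/96733)) = 1/((½)*(-217)*(218 - 183*(-308)) + 67784/(1/96733)) = 1/((½)*(-217)*(218 + 56364) + 67784/(1/96733)) = 1/((½)*(-217)*56582 + 67784*96733) = 1/(-6139147 + 6556949672) = 1/6550810525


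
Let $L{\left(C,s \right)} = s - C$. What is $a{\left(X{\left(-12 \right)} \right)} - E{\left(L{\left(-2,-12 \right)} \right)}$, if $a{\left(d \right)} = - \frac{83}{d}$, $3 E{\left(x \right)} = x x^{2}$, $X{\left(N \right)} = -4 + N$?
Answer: $\frac{16249}{48} \approx 338.52$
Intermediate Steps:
$E{\left(x \right)} = \frac{x^{3}}{3}$ ($E{\left(x \right)} = \frac{x x^{2}}{3} = \frac{x^{3}}{3}$)
$a{\left(X{\left(-12 \right)} \right)} - E{\left(L{\left(-2,-12 \right)} \right)} = - \frac{83}{-4 - 12} - \frac{\left(-12 - -2\right)^{3}}{3} = - \frac{83}{-16} - \frac{\left(-12 + 2\right)^{3}}{3} = \left(-83\right) \left(- \frac{1}{16}\right) - \frac{\left(-10\right)^{3}}{3} = \frac{83}{16} - \frac{1}{3} \left(-1000\right) = \frac{83}{16} - - \frac{1000}{3} = \frac{83}{16} + \frac{1000}{3} = \frac{16249}{48}$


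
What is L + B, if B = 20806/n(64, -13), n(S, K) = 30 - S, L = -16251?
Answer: -286670/17 ≈ -16863.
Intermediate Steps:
B = -10403/17 (B = 20806/(30 - 1*64) = 20806/(30 - 64) = 20806/(-34) = 20806*(-1/34) = -10403/17 ≈ -611.94)
L + B = -16251 - 10403/17 = -286670/17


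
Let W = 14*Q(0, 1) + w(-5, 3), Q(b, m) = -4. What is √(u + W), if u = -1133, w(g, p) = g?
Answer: I*√1194 ≈ 34.554*I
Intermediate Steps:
W = -61 (W = 14*(-4) - 5 = -56 - 5 = -61)
√(u + W) = √(-1133 - 61) = √(-1194) = I*√1194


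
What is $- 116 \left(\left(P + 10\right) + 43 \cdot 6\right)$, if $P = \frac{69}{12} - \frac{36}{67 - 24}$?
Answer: $- \frac{1361289}{43} \approx -31658.0$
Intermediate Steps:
$P = \frac{845}{172}$ ($P = 69 \cdot \frac{1}{12} - \frac{36}{67 - 24} = \frac{23}{4} - \frac{36}{43} = \frac{845}{172} \approx 4.9128$)
$- 116 \left(\left(P + 10\right) + 43 \cdot 6\right) = - 116 \left(\left(\frac{845}{172} + 10\right) + 43 \cdot 6\right) = - 116 \left(\frac{2565}{172} + 258\right) = \left(-116\right) \frac{46941}{172} = - \frac{1361289}{43}$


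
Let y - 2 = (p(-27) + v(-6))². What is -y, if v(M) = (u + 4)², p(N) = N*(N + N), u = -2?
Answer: -2137446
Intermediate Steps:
p(N) = 2*N² (p(N) = N*(2*N) = 2*N²)
v(M) = 4 (v(M) = (-2 + 4)² = 2² = 4)
y = 2137446 (y = 2 + (2*(-27)² + 4)² = 2 + (2*729 + 4)² = 2 + (1458 + 4)² = 2 + 1462² = 2 + 2137444 = 2137446)
-y = -1*2137446 = -2137446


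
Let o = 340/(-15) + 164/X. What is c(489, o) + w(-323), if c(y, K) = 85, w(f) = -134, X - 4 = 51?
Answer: -49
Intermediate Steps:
X = 55 (X = 4 + 51 = 55)
o = -3248/165 (o = 340/(-15) + 164/55 = 340*(-1/15) + 164*(1/55) = -68/3 + 164/55 = -3248/165 ≈ -19.685)
c(489, o) + w(-323) = 85 - 134 = -49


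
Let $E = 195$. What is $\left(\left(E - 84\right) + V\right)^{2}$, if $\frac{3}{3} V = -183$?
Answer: $5184$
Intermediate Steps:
$V = -183$
$\left(\left(E - 84\right) + V\right)^{2} = \left(\left(195 - 84\right) - 183\right)^{2} = \left(111 - 183\right)^{2} = \left(-72\right)^{2} = 5184$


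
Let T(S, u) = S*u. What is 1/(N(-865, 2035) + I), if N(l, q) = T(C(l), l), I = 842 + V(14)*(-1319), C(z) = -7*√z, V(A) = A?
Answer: -17624/32024122001 - 6055*I*√865/32024122001 ≈ -5.5034e-7 - 5.5609e-6*I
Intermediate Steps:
I = -17624 (I = 842 + 14*(-1319) = 842 - 18466 = -17624)
N(l, q) = -7*l^(3/2) (N(l, q) = (-7*√l)*l = -7*l^(3/2))
1/(N(-865, 2035) + I) = 1/(-(-6055)*I*√865 - 17624) = 1/(6055*I*√865 - 17624) = 1/(-17624 + 6055*I*√865)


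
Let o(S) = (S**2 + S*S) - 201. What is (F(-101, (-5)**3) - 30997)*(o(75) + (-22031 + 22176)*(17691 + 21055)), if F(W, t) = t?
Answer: -175192553718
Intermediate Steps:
o(S) = -201 + 2*S**2 (o(S) = (S**2 + S**2) - 201 = 2*S**2 - 201 = -201 + 2*S**2)
(F(-101, (-5)**3) - 30997)*(o(75) + (-22031 + 22176)*(17691 + 21055)) = ((-5)**3 - 30997)*((-201 + 2*75**2) + (-22031 + 22176)*(17691 + 21055)) = (-125 - 30997)*((-201 + 2*5625) + 145*38746) = -31122*((-201 + 11250) + 5618170) = -31122*(11049 + 5618170) = -31122*5629219 = -175192553718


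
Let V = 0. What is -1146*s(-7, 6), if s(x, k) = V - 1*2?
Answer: 2292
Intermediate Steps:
s(x, k) = -2 (s(x, k) = 0 - 1*2 = 0 - 2 = -2)
-1146*s(-7, 6) = -1146*(-2) = 2292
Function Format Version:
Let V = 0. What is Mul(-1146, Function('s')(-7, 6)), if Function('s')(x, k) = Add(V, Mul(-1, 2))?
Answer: 2292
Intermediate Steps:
Function('s')(x, k) = -2 (Function('s')(x, k) = Add(0, Mul(-1, 2)) = Add(0, -2) = -2)
Mul(-1146, Function('s')(-7, 6)) = Mul(-1146, -2) = 2292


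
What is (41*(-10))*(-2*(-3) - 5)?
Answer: -410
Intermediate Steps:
(41*(-10))*(-2*(-3) - 5) = -410*(6 - 5) = -410*1 = -410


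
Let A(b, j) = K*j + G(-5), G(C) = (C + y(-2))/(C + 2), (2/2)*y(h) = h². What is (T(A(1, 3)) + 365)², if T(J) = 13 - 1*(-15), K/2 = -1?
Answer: 154449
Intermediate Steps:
y(h) = h²
K = -2 (K = 2*(-1) = -2)
G(C) = (4 + C)/(2 + C) (G(C) = (C + (-2)²)/(C + 2) = (C + 4)/(2 + C) = (4 + C)/(2 + C))
A(b, j) = ⅓ - 2*j (A(b, j) = -2*j + (4 - 5)/(2 - 5) = -2*j - 1/(-3) = -2*j - ⅓*(-1) = -2*j + ⅓ = ⅓ - 2*j)
T(J) = 28 (T(J) = 13 + 15 = 28)
(T(A(1, 3)) + 365)² = (28 + 365)² = 393² = 154449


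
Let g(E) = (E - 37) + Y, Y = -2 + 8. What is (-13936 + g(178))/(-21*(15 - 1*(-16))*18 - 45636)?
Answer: 13789/57354 ≈ 0.24042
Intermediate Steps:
Y = 6
g(E) = -31 + E (g(E) = (E - 37) + 6 = (-37 + E) + 6 = -31 + E)
(-13936 + g(178))/(-21*(15 - 1*(-16))*18 - 45636) = (-13936 + (-31 + 178))/(-21*(15 - 1*(-16))*18 - 45636) = (-13936 + 147)/(-21*(15 + 16)*18 - 45636) = -13789/(-21*31*18 - 45636) = -13789/(-651*18 - 45636) = -13789/(-11718 - 45636) = -13789/(-57354) = -13789*(-1/57354) = 13789/57354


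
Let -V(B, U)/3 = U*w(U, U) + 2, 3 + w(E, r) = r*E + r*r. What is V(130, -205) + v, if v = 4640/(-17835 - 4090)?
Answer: 226655821187/4385 ≈ 5.1689e+7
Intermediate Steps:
w(E, r) = -3 + r² + E*r (w(E, r) = -3 + (r*E + r*r) = -3 + (E*r + r²) = -3 + (r² + E*r) = -3 + r² + E*r)
V(B, U) = -6 - 3*U*(-3 + 2*U²) (V(B, U) = -3*(U*(-3 + U² + U*U) + 2) = -3*(U*(-3 + U² + U²) + 2) = -3*(U*(-3 + 2*U²) + 2) = -3*(2 + U*(-3 + 2*U²)) = -6 - 3*U*(-3 + 2*U²))
v = -928/4385 (v = 4640/(-21925) = 4640*(-1/21925) = -928/4385 ≈ -0.21163)
V(130, -205) + v = (-6 - 6*(-205)³ + 9*(-205)) - 928/4385 = (-6 - 6*(-8615125) - 1845) - 928/4385 = (-6 + 51690750 - 1845) - 928/4385 = 51688899 - 928/4385 = 226655821187/4385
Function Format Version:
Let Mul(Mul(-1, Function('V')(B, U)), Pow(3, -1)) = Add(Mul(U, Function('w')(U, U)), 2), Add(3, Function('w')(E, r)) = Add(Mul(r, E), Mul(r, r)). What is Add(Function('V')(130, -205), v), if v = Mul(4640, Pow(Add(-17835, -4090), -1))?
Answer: Rational(226655821187, 4385) ≈ 5.1689e+7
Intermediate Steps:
Function('w')(E, r) = Add(-3, Pow(r, 2), Mul(E, r)) (Function('w')(E, r) = Add(-3, Add(Mul(r, E), Mul(r, r))) = Add(-3, Add(Mul(E, r), Pow(r, 2))) = Add(-3, Add(Pow(r, 2), Mul(E, r))) = Add(-3, Pow(r, 2), Mul(E, r)))
Function('V')(B, U) = Add(-6, Mul(-3, U, Add(-3, Mul(2, Pow(U, 2))))) (Function('V')(B, U) = Mul(-3, Add(Mul(U, Add(-3, Pow(U, 2), Mul(U, U))), 2)) = Mul(-3, Add(Mul(U, Add(-3, Pow(U, 2), Pow(U, 2))), 2)) = Mul(-3, Add(Mul(U, Add(-3, Mul(2, Pow(U, 2)))), 2)) = Mul(-3, Add(2, Mul(U, Add(-3, Mul(2, Pow(U, 2)))))) = Add(-6, Mul(-3, U, Add(-3, Mul(2, Pow(U, 2))))))
v = Rational(-928, 4385) (v = Mul(4640, Pow(-21925, -1)) = Mul(4640, Rational(-1, 21925)) = Rational(-928, 4385) ≈ -0.21163)
Add(Function('V')(130, -205), v) = Add(Add(-6, Mul(-6, Pow(-205, 3)), Mul(9, -205)), Rational(-928, 4385)) = Add(Add(-6, Mul(-6, -8615125), -1845), Rational(-928, 4385)) = Add(Add(-6, 51690750, -1845), Rational(-928, 4385)) = Add(51688899, Rational(-928, 4385)) = Rational(226655821187, 4385)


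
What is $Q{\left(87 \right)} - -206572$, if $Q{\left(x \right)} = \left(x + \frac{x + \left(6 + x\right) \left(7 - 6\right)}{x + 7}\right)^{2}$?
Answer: $\frac{473781589}{2209} \approx 2.1448 \cdot 10^{5}$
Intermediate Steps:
$Q{\left(x \right)} = \left(x + \frac{6 + 2 x}{7 + x}\right)^{2}$ ($Q{\left(x \right)} = \left(x + \frac{x + \left(6 + x\right) 1}{7 + x}\right)^{2} = \left(x + \frac{x + \left(6 + x\right)}{7 + x}\right)^{2} = \left(x + \frac{6 + 2 x}{7 + x}\right)^{2}$)
$Q{\left(87 \right)} - -206572 = \frac{\left(6 + 87^{2} + 9 \cdot 87\right)^{2}}{\left(7 + 87\right)^{2}} - -206572 = \frac{\left(6 + 7569 + 783\right)^{2}}{8836} + 206572 = \frac{8358^{2}}{8836} + 206572 = \frac{1}{8836} \cdot 69856164 + 206572 = \frac{17464041}{2209} + 206572 = \frac{473781589}{2209}$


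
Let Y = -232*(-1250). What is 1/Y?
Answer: 1/290000 ≈ 3.4483e-6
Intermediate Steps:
Y = 290000
1/Y = 1/290000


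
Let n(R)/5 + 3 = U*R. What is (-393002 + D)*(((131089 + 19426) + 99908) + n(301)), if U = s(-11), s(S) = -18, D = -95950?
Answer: -109191782736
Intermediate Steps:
U = -18
n(R) = -15 - 90*R (n(R) = -15 + 5*(-18*R) = -15 - 90*R)
(-393002 + D)*(((131089 + 19426) + 99908) + n(301)) = (-393002 - 95950)*(((131089 + 19426) + 99908) + (-15 - 90*301)) = -488952*((150515 + 99908) + (-15 - 27090)) = -488952*(250423 - 27105) = -488952*223318 = -109191782736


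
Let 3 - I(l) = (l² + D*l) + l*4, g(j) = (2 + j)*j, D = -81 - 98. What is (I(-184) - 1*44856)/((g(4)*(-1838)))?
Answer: 110909/44112 ≈ 2.5143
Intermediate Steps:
D = -179
g(j) = j*(2 + j)
I(l) = 3 - l² + 175*l (I(l) = 3 - ((l² - 179*l) + l*4) = 3 - ((l² - 179*l) + 4*l) = 3 - (l² - 175*l) = 3 + (-l² + 175*l) = 3 - l² + 175*l)
(I(-184) - 1*44856)/((g(4)*(-1838))) = ((3 - 1*(-184)² + 175*(-184)) - 1*44856)/(((4*(2 + 4))*(-1838))) = ((3 - 1*33856 - 32200) - 44856)/(((4*6)*(-1838))) = ((3 - 33856 - 32200) - 44856)/((24*(-1838))) = (-66053 - 44856)/(-44112) = -110909*(-1/44112) = 110909/44112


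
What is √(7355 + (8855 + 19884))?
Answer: √36094 ≈ 189.98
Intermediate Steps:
√(7355 + (8855 + 19884)) = √(7355 + 28739) = √36094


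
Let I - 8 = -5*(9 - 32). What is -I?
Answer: -123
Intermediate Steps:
I = 123 (I = 8 - 5*(9 - 32) = 8 - 5*(-23) = 8 + 115 = 123)
-I = -1*123 = -123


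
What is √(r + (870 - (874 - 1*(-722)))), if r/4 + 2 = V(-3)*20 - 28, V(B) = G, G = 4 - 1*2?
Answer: 7*I*√14 ≈ 26.192*I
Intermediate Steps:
G = 2 (G = 4 - 2 = 2)
V(B) = 2
r = 40 (r = -8 + 4*(2*20 - 28) = -8 + 4*(40 - 28) = -8 + 4*12 = -8 + 48 = 40)
√(r + (870 - (874 - 1*(-722)))) = √(40 + (870 - (874 - 1*(-722)))) = √(40 + (870 - (874 + 722))) = √(40 + (870 - 1*1596)) = √(40 + (870 - 1596)) = √(40 - 726) = √(-686) = 7*I*√14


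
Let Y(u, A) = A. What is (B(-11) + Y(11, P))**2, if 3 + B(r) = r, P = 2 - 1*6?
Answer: 324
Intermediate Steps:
P = -4 (P = 2 - 6 = -4)
B(r) = -3 + r
(B(-11) + Y(11, P))**2 = ((-3 - 11) - 4)**2 = (-14 - 4)**2 = (-18)**2 = 324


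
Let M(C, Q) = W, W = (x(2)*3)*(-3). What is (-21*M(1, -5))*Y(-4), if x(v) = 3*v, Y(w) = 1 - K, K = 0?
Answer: 1134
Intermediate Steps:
Y(w) = 1 (Y(w) = 1 - 1*0 = 1 + 0 = 1)
W = -54 (W = ((3*2)*3)*(-3) = (6*3)*(-3) = 18*(-3) = -54)
M(C, Q) = -54
(-21*M(1, -5))*Y(-4) = -21*(-54)*1 = 1134*1 = 1134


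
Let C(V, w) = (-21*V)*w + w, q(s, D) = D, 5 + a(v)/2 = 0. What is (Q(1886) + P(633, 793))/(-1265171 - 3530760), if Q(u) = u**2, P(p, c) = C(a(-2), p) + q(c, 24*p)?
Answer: -529393/685133 ≈ -0.77269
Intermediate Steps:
a(v) = -10 (a(v) = -10 + 2*0 = -10 + 0 = -10)
C(V, w) = w - 21*V*w (C(V, w) = -21*V*w + w = w - 21*V*w)
P(p, c) = 235*p (P(p, c) = p*(1 - 21*(-10)) + 24*p = p*(1 + 210) + 24*p = p*211 + 24*p = 211*p + 24*p = 235*p)
(Q(1886) + P(633, 793))/(-1265171 - 3530760) = (1886**2 + 235*633)/(-1265171 - 3530760) = (3556996 + 148755)/(-4795931) = 3705751*(-1/4795931) = -529393/685133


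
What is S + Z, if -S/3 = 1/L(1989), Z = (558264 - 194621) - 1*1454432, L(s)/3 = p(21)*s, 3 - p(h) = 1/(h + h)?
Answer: -90399138389/82875 ≈ -1.0908e+6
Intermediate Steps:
p(h) = 3 - 1/(2*h) (p(h) = 3 - 1/(h + h) = 3 - 1/(2*h))
L(s) = 125*s/14 (L(s) = 3*((3 - 1/2/21)*s) = 3*((3 - 1/2*1/21)*s) = 3*((3 - 1/42)*s) = 3*(125*s/42) = 125*s/14)
Z = -1090789 (Z = 363643 - 1454432 = -1090789)
S = -14/82875 (S = -3/((125/14)*1989) = -3/248625/14 = -3*14/248625 = -14/82875 ≈ -0.00016893)
S + Z = -14/82875 - 1090789 = -90399138389/82875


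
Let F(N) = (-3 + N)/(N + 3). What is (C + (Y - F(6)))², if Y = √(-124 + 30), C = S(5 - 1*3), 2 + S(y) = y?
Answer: (1 - 3*I*√94)²/9 ≈ -93.889 - 6.4636*I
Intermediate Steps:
S(y) = -2 + y
F(N) = (-3 + N)/(3 + N)
C = 0 (C = -2 + (5 - 1*3) = -2 + (5 - 3) = -2 + 2 = 0)
Y = I*√94 (Y = √(-94) = I*√94 ≈ 9.6954*I)
(C + (Y - F(6)))² = (0 + (I*√94 - (-3 + 6)/(3 + 6)))² = (0 + (I*√94 - 3/9))² = (0 + (I*√94 - 1*⅓))² = (0 + (I*√94 - ⅓))² = (0 + (-⅓ + I*√94))² = (-⅓ + I*√94)²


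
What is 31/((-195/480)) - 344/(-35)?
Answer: -30248/455 ≈ -66.479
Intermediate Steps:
31/((-195/480)) - 344/(-35) = 31/((-195*1/480)) - 344*(-1/35) = 31/(-13/32) + 344/35 = 31*(-32/13) + 344/35 = -992/13 + 344/35 = -30248/455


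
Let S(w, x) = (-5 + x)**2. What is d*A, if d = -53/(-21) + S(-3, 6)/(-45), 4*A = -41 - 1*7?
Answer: -3152/105 ≈ -30.019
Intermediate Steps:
A = -12 (A = (-41 - 1*7)/4 = (-41 - 7)/4 = (1/4)*(-48) = -12)
d = 788/315 (d = -53/(-21) + (-5 + 6)**2/(-45) = -53*(-1/21) + 1**2*(-1/45) = 53/21 + 1*(-1/45) = 53/21 - 1/45 = 788/315 ≈ 2.5016)
d*A = (788/315)*(-12) = -3152/105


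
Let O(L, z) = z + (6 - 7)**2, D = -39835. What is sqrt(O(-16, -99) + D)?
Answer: 9*I*sqrt(493) ≈ 199.83*I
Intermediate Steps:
O(L, z) = 1 + z (O(L, z) = z + (-1)**2 = z + 1 = 1 + z)
sqrt(O(-16, -99) + D) = sqrt((1 - 99) - 39835) = sqrt(-98 - 39835) = sqrt(-39933) = 9*I*sqrt(493)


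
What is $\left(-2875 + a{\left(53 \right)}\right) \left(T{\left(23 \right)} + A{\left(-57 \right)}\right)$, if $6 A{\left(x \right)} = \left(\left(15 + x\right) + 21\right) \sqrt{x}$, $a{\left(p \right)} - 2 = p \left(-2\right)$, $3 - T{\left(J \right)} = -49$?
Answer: $-154908 + \frac{20853 i \sqrt{57}}{2} \approx -1.5491 \cdot 10^{5} + 78718.0 i$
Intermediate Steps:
$T{\left(J \right)} = 52$ ($T{\left(J \right)} = 3 - -49 = 3 + 49 = 52$)
$a{\left(p \right)} = 2 - 2 p$ ($a{\left(p \right)} = 2 + p \left(-2\right) = 2 - 2 p$)
$A{\left(x \right)} = \frac{\sqrt{x} \left(36 + x\right)}{6}$ ($A{\left(x \right)} = \frac{\left(\left(15 + x\right) + 21\right) \sqrt{x}}{6} = \frac{\left(36 + x\right) \sqrt{x}}{6} = \frac{\sqrt{x} \left(36 + x\right)}{6}$)
$\left(-2875 + a{\left(53 \right)}\right) \left(T{\left(23 \right)} + A{\left(-57 \right)}\right) = \left(-2875 + \left(2 - 106\right)\right) \left(52 + \frac{\sqrt{-57} \left(36 - 57\right)}{6}\right) = \left(-2875 + \left(2 - 106\right)\right) \left(52 + \frac{1}{6} i \sqrt{57} \left(-21\right)\right) = \left(-2875 - 104\right) \left(52 - \frac{7 i \sqrt{57}}{2}\right) = - 2979 \left(52 - \frac{7 i \sqrt{57}}{2}\right) = -154908 + \frac{20853 i \sqrt{57}}{2}$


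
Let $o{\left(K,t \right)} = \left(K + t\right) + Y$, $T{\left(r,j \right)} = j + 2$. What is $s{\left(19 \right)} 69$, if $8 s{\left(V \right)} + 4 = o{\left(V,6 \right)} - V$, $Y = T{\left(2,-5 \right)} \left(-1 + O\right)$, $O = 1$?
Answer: $\frac{69}{4} \approx 17.25$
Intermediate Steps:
$T{\left(r,j \right)} = 2 + j$
$Y = 0$ ($Y = \left(2 - 5\right) \left(-1 + 1\right) = \left(-3\right) 0 = 0$)
$o{\left(K,t \right)} = K + t$ ($o{\left(K,t \right)} = \left(K + t\right) + 0 = K + t$)
$s{\left(V \right)} = \frac{1}{4}$ ($s{\left(V \right)} = - \frac{1}{2} + \frac{\left(V + 6\right) - V}{8} = - \frac{1}{2} + \frac{\left(6 + V\right) - V}{8} = - \frac{1}{2} + \frac{1}{8} \cdot 6 = - \frac{1}{2} + \frac{3}{4} = \frac{1}{4}$)
$s{\left(19 \right)} 69 = \frac{1}{4} \cdot 69 = \frac{69}{4}$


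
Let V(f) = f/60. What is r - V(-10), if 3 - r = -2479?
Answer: 14893/6 ≈ 2482.2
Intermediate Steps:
r = 2482 (r = 3 - 1*(-2479) = 3 + 2479 = 2482)
V(f) = f/60 (V(f) = f*(1/60) = f/60)
r - V(-10) = 2482 - (-10)/60 = 2482 - 1*(-⅙) = 2482 + ⅙ = 14893/6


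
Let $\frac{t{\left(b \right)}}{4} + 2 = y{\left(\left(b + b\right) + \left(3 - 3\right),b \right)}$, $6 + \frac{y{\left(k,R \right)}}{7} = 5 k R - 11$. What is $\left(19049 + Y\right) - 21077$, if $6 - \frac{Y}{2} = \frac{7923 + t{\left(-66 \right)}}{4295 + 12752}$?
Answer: $- \frac{36820990}{17047} \approx -2160.0$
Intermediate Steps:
$y{\left(k,R \right)} = -119 + 35 R k$ ($y{\left(k,R \right)} = -42 + 7 \left(5 k R - 11\right) = -42 + 7 \left(5 R k - 11\right) = -42 + 7 \left(-11 + 5 R k\right) = -42 + \left(-77 + 35 R k\right) = -119 + 35 R k$)
$t{\left(b \right)} = -484 + 280 b^{2}$ ($t{\left(b \right)} = -8 + 4 \left(-119 + 35 b \left(\left(b + b\right) + \left(3 - 3\right)\right)\right) = -8 + 4 \left(-119 + 35 b \left(2 b + 0\right)\right) = -8 + 4 \left(-119 + 35 b 2 b\right) = -8 + 4 \left(-119 + 70 b^{2}\right) = -8 + \left(-476 + 280 b^{2}\right) = -484 + 280 b^{2}$)
$Y = - \frac{2249674}{17047}$ ($Y = 12 - 2 \frac{7923 - \left(484 - 280 \left(-66\right)^{2}\right)}{4295 + 12752} = 12 - 2 \frac{7923 + \left(-484 + 280 \cdot 4356\right)}{17047} = 12 - 2 \left(7923 + \left(-484 + 1219680\right)\right) \frac{1}{17047} = 12 - 2 \left(7923 + 1219196\right) \frac{1}{17047} = 12 - 2 \cdot 1227119 \cdot \frac{1}{17047} = 12 - \frac{2454238}{17047} = - \frac{2249674}{17047} \approx -131.97$)
$\left(19049 + Y\right) - 21077 = \left(19049 - \frac{2249674}{17047}\right) - 21077 = \frac{322478629}{17047} - 21077 = - \frac{36820990}{17047}$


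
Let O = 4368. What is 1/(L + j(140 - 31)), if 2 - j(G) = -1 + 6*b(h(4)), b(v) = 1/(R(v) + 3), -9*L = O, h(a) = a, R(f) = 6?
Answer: -1/483 ≈ -0.0020704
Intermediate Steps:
L = -1456/3 (L = -⅑*4368 = -1456/3 ≈ -485.33)
b(v) = ⅑ (b(v) = 1/(6 + 3) = 1/9 = ⅑)
j(G) = 7/3 (j(G) = 2 - (-1 + 6*(⅑)) = 2 - (-1 + ⅔) = 2 - 1*(-⅓) = 2 + ⅓ = 7/3)
1/(L + j(140 - 31)) = 1/(-1456/3 + 7/3) = 1/(-483) = -1/483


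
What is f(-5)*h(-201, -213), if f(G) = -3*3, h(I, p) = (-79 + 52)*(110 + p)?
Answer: -25029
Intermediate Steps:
h(I, p) = -2970 - 27*p (h(I, p) = -27*(110 + p) = -2970 - 27*p)
f(G) = -9
f(-5)*h(-201, -213) = -9*(-2970 - 27*(-213)) = -9*(-2970 + 5751) = -9*2781 = -25029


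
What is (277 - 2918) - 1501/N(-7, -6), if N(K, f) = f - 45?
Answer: -133190/51 ≈ -2611.6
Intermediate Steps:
N(K, f) = -45 + f
(277 - 2918) - 1501/N(-7, -6) = (277 - 2918) - 1501/(-45 - 6) = -2641 - 1501/(-51) = -2641 - 1501*(-1/51) = -2641 + 1501/51 = -133190/51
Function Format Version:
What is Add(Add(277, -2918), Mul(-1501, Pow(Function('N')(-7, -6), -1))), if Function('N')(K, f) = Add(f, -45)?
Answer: Rational(-133190, 51) ≈ -2611.6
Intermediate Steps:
Function('N')(K, f) = Add(-45, f)
Add(Add(277, -2918), Mul(-1501, Pow(Function('N')(-7, -6), -1))) = Add(Add(277, -2918), Mul(-1501, Pow(Add(-45, -6), -1))) = Add(-2641, Mul(-1501, Pow(-51, -1))) = Add(-2641, Mul(-1501, Rational(-1, 51))) = Add(-2641, Rational(1501, 51)) = Rational(-133190, 51)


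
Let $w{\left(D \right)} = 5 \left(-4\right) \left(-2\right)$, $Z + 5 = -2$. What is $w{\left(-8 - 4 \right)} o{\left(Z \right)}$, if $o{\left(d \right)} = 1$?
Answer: $40$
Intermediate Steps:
$Z = -7$ ($Z = -5 - 2 = -7$)
$w{\left(D \right)} = 40$ ($w{\left(D \right)} = \left(-20\right) \left(-2\right) = 40$)
$w{\left(-8 - 4 \right)} o{\left(Z \right)} = 40 \cdot 1 = 40$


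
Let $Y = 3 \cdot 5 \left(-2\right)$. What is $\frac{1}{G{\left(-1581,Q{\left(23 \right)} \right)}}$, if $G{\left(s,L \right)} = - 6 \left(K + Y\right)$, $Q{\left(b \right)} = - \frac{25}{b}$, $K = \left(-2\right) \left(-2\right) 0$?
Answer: $\frac{1}{180} \approx 0.0055556$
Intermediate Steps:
$Y = -30$ ($Y = 15 \left(-2\right) = -30$)
$K = 0$ ($K = 4 \cdot 0 = 0$)
$G{\left(s,L \right)} = 180$ ($G{\left(s,L \right)} = - 6 \left(0 - 30\right) = \left(-6\right) \left(-30\right) = 180$)
$\frac{1}{G{\left(-1581,Q{\left(23 \right)} \right)}} = \frac{1}{180}$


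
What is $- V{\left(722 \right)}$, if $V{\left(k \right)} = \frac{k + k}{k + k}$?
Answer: $-1$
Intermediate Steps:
$V{\left(k \right)} = 1$ ($V{\left(k \right)} = \frac{2 k}{2 k} = 2 k \frac{1}{2 k} = 1$)
$- V{\left(722 \right)} = \left(-1\right) 1 = -1$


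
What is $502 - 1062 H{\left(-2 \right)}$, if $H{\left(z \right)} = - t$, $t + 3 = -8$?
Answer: $-11180$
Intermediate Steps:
$t = -11$ ($t = -3 - 8 = -11$)
$H{\left(z \right)} = 11$ ($H{\left(z \right)} = \left(-1\right) \left(-11\right) = 11$)
$502 - 1062 H{\left(-2 \right)} = 502 - 11682 = -11180$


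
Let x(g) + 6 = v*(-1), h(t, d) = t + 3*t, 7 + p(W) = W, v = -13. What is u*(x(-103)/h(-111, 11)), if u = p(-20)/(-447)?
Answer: -21/22052 ≈ -0.00095229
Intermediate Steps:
p(W) = -7 + W
h(t, d) = 4*t
x(g) = 7 (x(g) = -6 - 13*(-1) = -6 + 13 = 7)
u = 9/149 (u = (-7 - 20)/(-447) = -27*(-1/447) = 9/149 ≈ 0.060403)
u*(x(-103)/h(-111, 11)) = 9*(7/((4*(-111))))/149 = 9*(7/(-444))/149 = 9*(7*(-1/444))/149 = (9/149)*(-7/444) = -21/22052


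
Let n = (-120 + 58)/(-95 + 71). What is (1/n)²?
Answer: 144/961 ≈ 0.14984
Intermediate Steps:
n = 31/12 (n = -62/(-24) = -62*(-1/24) = 31/12 ≈ 2.5833)
(1/n)² = (1/(31/12))² = (12/31)² = 144/961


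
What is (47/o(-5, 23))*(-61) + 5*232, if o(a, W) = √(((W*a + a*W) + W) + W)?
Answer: 1160 + 2867*I*√46/92 ≈ 1160.0 + 211.36*I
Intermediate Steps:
o(a, W) = √(2*W + 2*W*a) (o(a, W) = √(((W*a + W*a) + W) + W) = √((2*W*a + W) + W) = √((W + 2*W*a) + W) = √(2*W + 2*W*a))
(47/o(-5, 23))*(-61) + 5*232 = (47/((√2*√(23*(1 - 5)))))*(-61) + 5*232 = (47/((√2*√(23*(-4)))))*(-61) + 1160 = (47/((√2*√(-92))))*(-61) + 1160 = (47/((√2*(2*I*√23))))*(-61) + 1160 = (47/((2*I*√46)))*(-61) + 1160 = (47*(-I*√46/92))*(-61) + 1160 = -47*I*√46/92*(-61) + 1160 = 2867*I*√46/92 + 1160 = 1160 + 2867*I*√46/92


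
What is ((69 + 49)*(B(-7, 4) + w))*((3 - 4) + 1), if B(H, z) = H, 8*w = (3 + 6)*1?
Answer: 0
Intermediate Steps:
w = 9/8 (w = ((3 + 6)*1)/8 = (9*1)/8 = (⅛)*9 = 9/8 ≈ 1.1250)
((69 + 49)*(B(-7, 4) + w))*((3 - 4) + 1) = ((69 + 49)*(-7 + 9/8))*((3 - 4) + 1) = (118*(-47/8))*(-1 + 1) = -2773/4*0 = 0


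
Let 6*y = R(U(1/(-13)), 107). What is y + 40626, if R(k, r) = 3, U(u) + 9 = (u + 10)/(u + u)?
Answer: 81253/2 ≈ 40627.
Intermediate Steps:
U(u) = -9 + (10 + u)/(2*u) (U(u) = -9 + (u + 10)/(u + u) = -9 + (10 + u)/((2*u)) = -9 + (10 + u)*(1/(2*u)) = -9 + (10 + u)/(2*u))
y = 1/2 (y = (1/6)*3 = 1/2 ≈ 0.50000)
y + 40626 = 1/2 + 40626 = 81253/2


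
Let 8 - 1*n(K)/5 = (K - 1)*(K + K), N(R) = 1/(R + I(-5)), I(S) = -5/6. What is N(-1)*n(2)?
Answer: -120/11 ≈ -10.909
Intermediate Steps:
I(S) = -⅚ (I(S) = -5*⅙ = -⅚)
N(R) = 1/(-⅚ + R) (N(R) = 1/(R - ⅚) = 1/(-⅚ + R))
n(K) = 40 - 10*K*(-1 + K) (n(K) = 40 - 5*(K - 1)*(K + K) = 40 - 5*(-1 + K)*2*K = 40 - 10*K*(-1 + K))
N(-1)*n(2) = (6/(-5 + 6*(-1)))*(40 - 10*2² + 10*2) = (6/(-5 - 6))*(40 - 10*4 + 20) = (6/(-11))*(40 - 40 + 20) = (6*(-1/11))*20 = -6/11*20 = -120/11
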